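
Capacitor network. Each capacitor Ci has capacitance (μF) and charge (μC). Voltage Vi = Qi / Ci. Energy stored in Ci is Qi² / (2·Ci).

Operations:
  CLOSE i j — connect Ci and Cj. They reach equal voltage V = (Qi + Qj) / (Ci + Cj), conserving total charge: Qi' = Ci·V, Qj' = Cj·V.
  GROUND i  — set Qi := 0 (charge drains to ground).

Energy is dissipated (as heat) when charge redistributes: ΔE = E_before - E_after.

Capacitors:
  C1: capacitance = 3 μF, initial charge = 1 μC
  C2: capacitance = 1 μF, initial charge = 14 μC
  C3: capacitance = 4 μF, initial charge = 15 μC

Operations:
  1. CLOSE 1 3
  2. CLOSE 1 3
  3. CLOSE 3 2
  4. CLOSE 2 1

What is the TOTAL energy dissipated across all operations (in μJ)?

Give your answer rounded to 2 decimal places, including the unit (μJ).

Answer: 66.95 μJ

Derivation:
Initial: C1(3μF, Q=1μC, V=0.33V), C2(1μF, Q=14μC, V=14.00V), C3(4μF, Q=15μC, V=3.75V)
Op 1: CLOSE 1-3: Q_total=16.00, C_total=7.00, V=2.29; Q1=6.86, Q3=9.14; dissipated=10.006
Op 2: CLOSE 1-3: Q_total=16.00, C_total=7.00, V=2.29; Q1=6.86, Q3=9.14; dissipated=0.000
Op 3: CLOSE 3-2: Q_total=23.14, C_total=5.00, V=4.63; Q3=18.51, Q2=4.63; dissipated=54.890
Op 4: CLOSE 2-1: Q_total=11.49, C_total=4.00, V=2.87; Q2=2.87, Q1=8.61; dissipated=2.058
Total dissipated: 66.954 μJ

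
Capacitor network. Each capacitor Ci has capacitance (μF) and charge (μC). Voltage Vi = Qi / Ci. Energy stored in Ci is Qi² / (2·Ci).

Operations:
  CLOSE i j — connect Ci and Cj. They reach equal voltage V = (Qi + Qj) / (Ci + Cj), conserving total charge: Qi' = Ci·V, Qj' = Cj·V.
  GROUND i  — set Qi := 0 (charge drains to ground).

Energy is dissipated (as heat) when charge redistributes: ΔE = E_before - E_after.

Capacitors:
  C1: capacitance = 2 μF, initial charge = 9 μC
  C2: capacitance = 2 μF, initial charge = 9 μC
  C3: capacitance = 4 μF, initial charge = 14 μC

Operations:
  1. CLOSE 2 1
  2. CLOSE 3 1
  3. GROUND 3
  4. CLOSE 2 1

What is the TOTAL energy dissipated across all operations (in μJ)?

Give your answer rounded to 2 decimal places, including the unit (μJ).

Answer: 30.28 μJ

Derivation:
Initial: C1(2μF, Q=9μC, V=4.50V), C2(2μF, Q=9μC, V=4.50V), C3(4μF, Q=14μC, V=3.50V)
Op 1: CLOSE 2-1: Q_total=18.00, C_total=4.00, V=4.50; Q2=9.00, Q1=9.00; dissipated=0.000
Op 2: CLOSE 3-1: Q_total=23.00, C_total=6.00, V=3.83; Q3=15.33, Q1=7.67; dissipated=0.667
Op 3: GROUND 3: Q3=0; energy lost=29.389
Op 4: CLOSE 2-1: Q_total=16.67, C_total=4.00, V=4.17; Q2=8.33, Q1=8.33; dissipated=0.222
Total dissipated: 30.278 μJ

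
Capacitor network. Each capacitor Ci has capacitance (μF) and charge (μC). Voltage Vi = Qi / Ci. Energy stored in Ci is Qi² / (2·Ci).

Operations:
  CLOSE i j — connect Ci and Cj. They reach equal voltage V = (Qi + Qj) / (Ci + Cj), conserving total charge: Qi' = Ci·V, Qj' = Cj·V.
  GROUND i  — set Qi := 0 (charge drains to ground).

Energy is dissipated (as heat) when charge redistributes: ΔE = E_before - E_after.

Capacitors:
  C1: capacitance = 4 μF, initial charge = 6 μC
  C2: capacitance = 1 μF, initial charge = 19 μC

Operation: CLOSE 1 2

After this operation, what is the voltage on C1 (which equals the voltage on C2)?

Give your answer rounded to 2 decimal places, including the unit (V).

Initial: C1(4μF, Q=6μC, V=1.50V), C2(1μF, Q=19μC, V=19.00V)
Op 1: CLOSE 1-2: Q_total=25.00, C_total=5.00, V=5.00; Q1=20.00, Q2=5.00; dissipated=122.500

Answer: 5.00 V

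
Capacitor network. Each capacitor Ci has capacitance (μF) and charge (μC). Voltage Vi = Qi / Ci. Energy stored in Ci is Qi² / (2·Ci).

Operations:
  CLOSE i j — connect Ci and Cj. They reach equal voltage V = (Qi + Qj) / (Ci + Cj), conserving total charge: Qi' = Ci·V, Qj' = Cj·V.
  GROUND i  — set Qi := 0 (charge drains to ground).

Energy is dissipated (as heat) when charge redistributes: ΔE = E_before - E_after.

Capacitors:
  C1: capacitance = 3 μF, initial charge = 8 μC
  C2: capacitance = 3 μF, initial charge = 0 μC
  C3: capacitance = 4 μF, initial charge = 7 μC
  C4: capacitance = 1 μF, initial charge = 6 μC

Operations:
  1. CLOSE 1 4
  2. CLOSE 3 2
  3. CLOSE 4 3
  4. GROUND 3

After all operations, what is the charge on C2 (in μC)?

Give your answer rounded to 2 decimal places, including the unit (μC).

Answer: 3.00 μC

Derivation:
Initial: C1(3μF, Q=8μC, V=2.67V), C2(3μF, Q=0μC, V=0.00V), C3(4μF, Q=7μC, V=1.75V), C4(1μF, Q=6μC, V=6.00V)
Op 1: CLOSE 1-4: Q_total=14.00, C_total=4.00, V=3.50; Q1=10.50, Q4=3.50; dissipated=4.167
Op 2: CLOSE 3-2: Q_total=7.00, C_total=7.00, V=1.00; Q3=4.00, Q2=3.00; dissipated=2.625
Op 3: CLOSE 4-3: Q_total=7.50, C_total=5.00, V=1.50; Q4=1.50, Q3=6.00; dissipated=2.500
Op 4: GROUND 3: Q3=0; energy lost=4.500
Final charges: Q1=10.50, Q2=3.00, Q3=0.00, Q4=1.50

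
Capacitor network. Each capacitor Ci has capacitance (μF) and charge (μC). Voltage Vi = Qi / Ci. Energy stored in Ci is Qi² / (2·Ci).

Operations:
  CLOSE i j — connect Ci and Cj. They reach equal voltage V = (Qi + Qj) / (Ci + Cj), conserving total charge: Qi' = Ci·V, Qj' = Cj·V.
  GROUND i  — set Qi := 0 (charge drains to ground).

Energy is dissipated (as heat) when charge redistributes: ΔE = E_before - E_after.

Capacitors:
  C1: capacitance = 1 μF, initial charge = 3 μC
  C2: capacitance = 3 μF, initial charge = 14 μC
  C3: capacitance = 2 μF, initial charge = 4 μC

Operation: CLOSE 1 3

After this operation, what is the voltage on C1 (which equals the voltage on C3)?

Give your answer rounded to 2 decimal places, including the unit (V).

Initial: C1(1μF, Q=3μC, V=3.00V), C2(3μF, Q=14μC, V=4.67V), C3(2μF, Q=4μC, V=2.00V)
Op 1: CLOSE 1-3: Q_total=7.00, C_total=3.00, V=2.33; Q1=2.33, Q3=4.67; dissipated=0.333

Answer: 2.33 V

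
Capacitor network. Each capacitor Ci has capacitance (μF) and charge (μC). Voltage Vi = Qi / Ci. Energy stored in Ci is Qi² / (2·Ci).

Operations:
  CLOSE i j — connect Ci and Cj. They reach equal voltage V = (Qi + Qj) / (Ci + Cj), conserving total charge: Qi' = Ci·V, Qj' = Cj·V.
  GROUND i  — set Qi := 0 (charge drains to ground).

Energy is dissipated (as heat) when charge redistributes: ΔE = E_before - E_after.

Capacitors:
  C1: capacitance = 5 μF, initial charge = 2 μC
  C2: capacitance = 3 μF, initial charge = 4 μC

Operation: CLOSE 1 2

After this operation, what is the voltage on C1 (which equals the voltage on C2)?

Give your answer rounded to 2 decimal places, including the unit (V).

Initial: C1(5μF, Q=2μC, V=0.40V), C2(3μF, Q=4μC, V=1.33V)
Op 1: CLOSE 1-2: Q_total=6.00, C_total=8.00, V=0.75; Q1=3.75, Q2=2.25; dissipated=0.817

Answer: 0.75 V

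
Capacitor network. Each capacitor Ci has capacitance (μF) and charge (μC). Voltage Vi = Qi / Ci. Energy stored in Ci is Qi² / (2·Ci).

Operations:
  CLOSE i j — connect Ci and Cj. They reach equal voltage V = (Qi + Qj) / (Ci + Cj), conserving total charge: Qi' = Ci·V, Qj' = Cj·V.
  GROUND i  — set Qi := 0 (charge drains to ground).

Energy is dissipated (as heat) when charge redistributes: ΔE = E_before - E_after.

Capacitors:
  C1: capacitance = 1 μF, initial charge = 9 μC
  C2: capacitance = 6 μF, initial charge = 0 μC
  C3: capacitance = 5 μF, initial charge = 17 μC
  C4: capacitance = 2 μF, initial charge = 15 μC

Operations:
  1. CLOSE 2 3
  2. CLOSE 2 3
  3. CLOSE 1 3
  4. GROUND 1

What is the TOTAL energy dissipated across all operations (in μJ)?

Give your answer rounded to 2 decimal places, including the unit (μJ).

Answer: 42.80 μJ

Derivation:
Initial: C1(1μF, Q=9μC, V=9.00V), C2(6μF, Q=0μC, V=0.00V), C3(5μF, Q=17μC, V=3.40V), C4(2μF, Q=15μC, V=7.50V)
Op 1: CLOSE 2-3: Q_total=17.00, C_total=11.00, V=1.55; Q2=9.27, Q3=7.73; dissipated=15.764
Op 2: CLOSE 2-3: Q_total=17.00, C_total=11.00, V=1.55; Q2=9.27, Q3=7.73; dissipated=0.000
Op 3: CLOSE 1-3: Q_total=16.73, C_total=6.00, V=2.79; Q1=2.79, Q3=13.94; dissipated=23.154
Op 4: GROUND 1: Q1=0; energy lost=3.886
Total dissipated: 42.804 μJ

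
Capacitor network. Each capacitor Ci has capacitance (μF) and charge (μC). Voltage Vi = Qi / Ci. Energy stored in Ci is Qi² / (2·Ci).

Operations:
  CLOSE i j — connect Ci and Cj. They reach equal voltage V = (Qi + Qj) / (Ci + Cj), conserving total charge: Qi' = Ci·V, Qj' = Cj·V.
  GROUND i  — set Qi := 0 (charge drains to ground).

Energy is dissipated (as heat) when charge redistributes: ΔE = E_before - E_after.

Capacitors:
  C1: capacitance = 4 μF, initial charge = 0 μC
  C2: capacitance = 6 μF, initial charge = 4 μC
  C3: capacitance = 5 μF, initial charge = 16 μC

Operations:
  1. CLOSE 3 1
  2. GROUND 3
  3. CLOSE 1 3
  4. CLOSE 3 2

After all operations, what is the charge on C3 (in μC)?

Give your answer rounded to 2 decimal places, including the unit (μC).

Initial: C1(4μF, Q=0μC, V=0.00V), C2(6μF, Q=4μC, V=0.67V), C3(5μF, Q=16μC, V=3.20V)
Op 1: CLOSE 3-1: Q_total=16.00, C_total=9.00, V=1.78; Q3=8.89, Q1=7.11; dissipated=11.378
Op 2: GROUND 3: Q3=0; energy lost=7.901
Op 3: CLOSE 1-3: Q_total=7.11, C_total=9.00, V=0.79; Q1=3.16, Q3=3.95; dissipated=3.512
Op 4: CLOSE 3-2: Q_total=7.95, C_total=11.00, V=0.72; Q3=3.61, Q2=4.34; dissipated=0.021
Final charges: Q1=3.16, Q2=4.34, Q3=3.61

Answer: 3.61 μC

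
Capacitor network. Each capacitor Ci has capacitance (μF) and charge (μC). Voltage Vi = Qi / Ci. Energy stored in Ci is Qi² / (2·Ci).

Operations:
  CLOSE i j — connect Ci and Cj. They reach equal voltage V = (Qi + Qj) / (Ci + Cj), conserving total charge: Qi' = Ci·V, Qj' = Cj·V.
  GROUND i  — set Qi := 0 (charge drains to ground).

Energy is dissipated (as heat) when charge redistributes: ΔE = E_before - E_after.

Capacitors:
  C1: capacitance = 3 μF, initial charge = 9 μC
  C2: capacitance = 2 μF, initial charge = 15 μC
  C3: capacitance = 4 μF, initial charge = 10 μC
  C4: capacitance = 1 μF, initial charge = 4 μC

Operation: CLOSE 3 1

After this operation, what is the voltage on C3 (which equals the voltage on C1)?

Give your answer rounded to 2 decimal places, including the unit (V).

Initial: C1(3μF, Q=9μC, V=3.00V), C2(2μF, Q=15μC, V=7.50V), C3(4μF, Q=10μC, V=2.50V), C4(1μF, Q=4μC, V=4.00V)
Op 1: CLOSE 3-1: Q_total=19.00, C_total=7.00, V=2.71; Q3=10.86, Q1=8.14; dissipated=0.214

Answer: 2.71 V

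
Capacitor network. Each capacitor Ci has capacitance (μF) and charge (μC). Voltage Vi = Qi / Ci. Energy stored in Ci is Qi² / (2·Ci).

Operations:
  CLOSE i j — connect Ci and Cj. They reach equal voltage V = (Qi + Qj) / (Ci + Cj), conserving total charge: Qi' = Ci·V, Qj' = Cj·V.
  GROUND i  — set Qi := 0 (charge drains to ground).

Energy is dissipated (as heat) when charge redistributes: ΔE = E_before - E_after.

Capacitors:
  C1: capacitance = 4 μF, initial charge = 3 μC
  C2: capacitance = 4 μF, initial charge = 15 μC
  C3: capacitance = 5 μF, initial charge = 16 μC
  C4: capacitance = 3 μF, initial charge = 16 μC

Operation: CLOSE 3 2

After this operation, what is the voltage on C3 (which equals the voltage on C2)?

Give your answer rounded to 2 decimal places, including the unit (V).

Answer: 3.44 V

Derivation:
Initial: C1(4μF, Q=3μC, V=0.75V), C2(4μF, Q=15μC, V=3.75V), C3(5μF, Q=16μC, V=3.20V), C4(3μF, Q=16μC, V=5.33V)
Op 1: CLOSE 3-2: Q_total=31.00, C_total=9.00, V=3.44; Q3=17.22, Q2=13.78; dissipated=0.336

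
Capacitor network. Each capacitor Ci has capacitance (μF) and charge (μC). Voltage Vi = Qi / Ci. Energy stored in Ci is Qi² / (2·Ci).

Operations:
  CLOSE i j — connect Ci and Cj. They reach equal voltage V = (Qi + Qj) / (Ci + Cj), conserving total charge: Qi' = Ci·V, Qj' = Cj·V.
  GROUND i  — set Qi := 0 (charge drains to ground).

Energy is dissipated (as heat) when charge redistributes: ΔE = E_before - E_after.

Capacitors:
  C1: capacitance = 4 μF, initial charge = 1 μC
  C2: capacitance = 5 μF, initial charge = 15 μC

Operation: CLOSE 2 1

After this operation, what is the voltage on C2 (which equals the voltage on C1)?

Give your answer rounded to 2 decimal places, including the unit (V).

Answer: 1.78 V

Derivation:
Initial: C1(4μF, Q=1μC, V=0.25V), C2(5μF, Q=15μC, V=3.00V)
Op 1: CLOSE 2-1: Q_total=16.00, C_total=9.00, V=1.78; Q2=8.89, Q1=7.11; dissipated=8.403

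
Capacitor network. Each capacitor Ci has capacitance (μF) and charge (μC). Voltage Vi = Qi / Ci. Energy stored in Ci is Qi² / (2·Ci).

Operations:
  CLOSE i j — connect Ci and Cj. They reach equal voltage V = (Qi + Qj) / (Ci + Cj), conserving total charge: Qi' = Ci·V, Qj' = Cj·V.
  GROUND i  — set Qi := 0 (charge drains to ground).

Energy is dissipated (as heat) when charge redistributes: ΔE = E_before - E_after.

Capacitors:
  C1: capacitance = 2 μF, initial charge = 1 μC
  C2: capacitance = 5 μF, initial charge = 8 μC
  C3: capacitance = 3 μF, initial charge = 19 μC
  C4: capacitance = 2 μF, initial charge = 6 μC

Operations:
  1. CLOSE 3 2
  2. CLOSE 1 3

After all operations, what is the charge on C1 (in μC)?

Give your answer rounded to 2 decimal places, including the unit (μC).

Answer: 4.45 μC

Derivation:
Initial: C1(2μF, Q=1μC, V=0.50V), C2(5μF, Q=8μC, V=1.60V), C3(3μF, Q=19μC, V=6.33V), C4(2μF, Q=6μC, V=3.00V)
Op 1: CLOSE 3-2: Q_total=27.00, C_total=8.00, V=3.38; Q3=10.12, Q2=16.88; dissipated=21.004
Op 2: CLOSE 1-3: Q_total=11.12, C_total=5.00, V=2.23; Q1=4.45, Q3=6.67; dissipated=4.959
Final charges: Q1=4.45, Q2=16.88, Q3=6.67, Q4=6.00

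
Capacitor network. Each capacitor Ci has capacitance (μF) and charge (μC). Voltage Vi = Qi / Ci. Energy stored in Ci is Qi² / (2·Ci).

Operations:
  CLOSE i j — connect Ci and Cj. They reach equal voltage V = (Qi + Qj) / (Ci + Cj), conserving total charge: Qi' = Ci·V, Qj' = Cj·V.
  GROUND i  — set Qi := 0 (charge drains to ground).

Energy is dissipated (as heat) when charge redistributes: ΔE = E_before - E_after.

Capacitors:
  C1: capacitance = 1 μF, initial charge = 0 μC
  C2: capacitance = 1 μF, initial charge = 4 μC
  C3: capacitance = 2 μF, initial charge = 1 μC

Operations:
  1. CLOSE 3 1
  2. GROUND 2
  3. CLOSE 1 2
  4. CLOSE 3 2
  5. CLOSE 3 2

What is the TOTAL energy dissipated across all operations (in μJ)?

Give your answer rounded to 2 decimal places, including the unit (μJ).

Answer: 8.12 μJ

Derivation:
Initial: C1(1μF, Q=0μC, V=0.00V), C2(1μF, Q=4μC, V=4.00V), C3(2μF, Q=1μC, V=0.50V)
Op 1: CLOSE 3-1: Q_total=1.00, C_total=3.00, V=0.33; Q3=0.67, Q1=0.33; dissipated=0.083
Op 2: GROUND 2: Q2=0; energy lost=8.000
Op 3: CLOSE 1-2: Q_total=0.33, C_total=2.00, V=0.17; Q1=0.17, Q2=0.17; dissipated=0.028
Op 4: CLOSE 3-2: Q_total=0.83, C_total=3.00, V=0.28; Q3=0.56, Q2=0.28; dissipated=0.009
Op 5: CLOSE 3-2: Q_total=0.83, C_total=3.00, V=0.28; Q3=0.56, Q2=0.28; dissipated=0.000
Total dissipated: 8.120 μJ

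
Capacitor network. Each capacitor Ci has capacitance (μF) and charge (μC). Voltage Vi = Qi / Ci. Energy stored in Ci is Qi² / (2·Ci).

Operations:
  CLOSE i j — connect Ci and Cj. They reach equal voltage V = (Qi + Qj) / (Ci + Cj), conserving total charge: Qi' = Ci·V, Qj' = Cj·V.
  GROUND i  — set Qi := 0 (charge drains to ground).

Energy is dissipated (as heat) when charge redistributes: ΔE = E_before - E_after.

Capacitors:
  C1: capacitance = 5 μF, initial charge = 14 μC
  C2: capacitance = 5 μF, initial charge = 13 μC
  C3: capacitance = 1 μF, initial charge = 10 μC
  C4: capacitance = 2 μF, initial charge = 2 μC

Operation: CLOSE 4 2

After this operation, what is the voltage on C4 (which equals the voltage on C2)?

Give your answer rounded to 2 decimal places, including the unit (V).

Answer: 2.14 V

Derivation:
Initial: C1(5μF, Q=14μC, V=2.80V), C2(5μF, Q=13μC, V=2.60V), C3(1μF, Q=10μC, V=10.00V), C4(2μF, Q=2μC, V=1.00V)
Op 1: CLOSE 4-2: Q_total=15.00, C_total=7.00, V=2.14; Q4=4.29, Q2=10.71; dissipated=1.829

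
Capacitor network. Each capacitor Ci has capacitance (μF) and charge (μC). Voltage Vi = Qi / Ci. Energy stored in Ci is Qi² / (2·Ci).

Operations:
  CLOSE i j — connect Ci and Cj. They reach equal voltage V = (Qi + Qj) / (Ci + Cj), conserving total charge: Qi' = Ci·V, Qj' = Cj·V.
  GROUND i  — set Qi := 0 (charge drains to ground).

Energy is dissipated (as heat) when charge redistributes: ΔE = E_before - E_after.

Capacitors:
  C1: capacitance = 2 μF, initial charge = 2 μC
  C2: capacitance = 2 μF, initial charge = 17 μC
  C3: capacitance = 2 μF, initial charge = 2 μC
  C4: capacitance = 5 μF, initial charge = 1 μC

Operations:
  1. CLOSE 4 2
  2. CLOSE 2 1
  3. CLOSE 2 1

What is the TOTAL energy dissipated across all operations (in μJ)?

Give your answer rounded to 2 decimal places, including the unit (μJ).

Answer: 50.44 μJ

Derivation:
Initial: C1(2μF, Q=2μC, V=1.00V), C2(2μF, Q=17μC, V=8.50V), C3(2μF, Q=2μC, V=1.00V), C4(5μF, Q=1μC, V=0.20V)
Op 1: CLOSE 4-2: Q_total=18.00, C_total=7.00, V=2.57; Q4=12.86, Q2=5.14; dissipated=49.207
Op 2: CLOSE 2-1: Q_total=7.14, C_total=4.00, V=1.79; Q2=3.57, Q1=3.57; dissipated=1.235
Op 3: CLOSE 2-1: Q_total=7.14, C_total=4.00, V=1.79; Q2=3.57, Q1=3.57; dissipated=0.000
Total dissipated: 50.442 μJ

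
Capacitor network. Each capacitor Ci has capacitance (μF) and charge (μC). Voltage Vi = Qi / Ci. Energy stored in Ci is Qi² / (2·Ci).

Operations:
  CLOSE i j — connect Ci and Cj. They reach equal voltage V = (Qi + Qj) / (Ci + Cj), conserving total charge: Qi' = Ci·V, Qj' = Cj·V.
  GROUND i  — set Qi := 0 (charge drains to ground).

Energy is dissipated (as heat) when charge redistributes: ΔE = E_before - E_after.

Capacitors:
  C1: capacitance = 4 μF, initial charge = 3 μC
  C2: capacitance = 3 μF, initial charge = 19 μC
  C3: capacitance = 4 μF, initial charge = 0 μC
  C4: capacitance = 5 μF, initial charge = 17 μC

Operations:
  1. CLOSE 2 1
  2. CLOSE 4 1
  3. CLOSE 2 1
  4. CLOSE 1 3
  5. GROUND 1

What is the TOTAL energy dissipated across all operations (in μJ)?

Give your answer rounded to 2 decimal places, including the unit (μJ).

Answer: 42.41 μJ

Derivation:
Initial: C1(4μF, Q=3μC, V=0.75V), C2(3μF, Q=19μC, V=6.33V), C3(4μF, Q=0μC, V=0.00V), C4(5μF, Q=17μC, V=3.40V)
Op 1: CLOSE 2-1: Q_total=22.00, C_total=7.00, V=3.14; Q2=9.43, Q1=12.57; dissipated=26.720
Op 2: CLOSE 4-1: Q_total=29.57, C_total=9.00, V=3.29; Q4=16.43, Q1=13.14; dissipated=0.073
Op 3: CLOSE 2-1: Q_total=22.57, C_total=7.00, V=3.22; Q2=9.67, Q1=12.90; dissipated=0.017
Op 4: CLOSE 1-3: Q_total=12.90, C_total=8.00, V=1.61; Q1=6.45, Q3=6.45; dissipated=10.397
Op 5: GROUND 1: Q1=0; energy lost=5.199
Total dissipated: 42.407 μJ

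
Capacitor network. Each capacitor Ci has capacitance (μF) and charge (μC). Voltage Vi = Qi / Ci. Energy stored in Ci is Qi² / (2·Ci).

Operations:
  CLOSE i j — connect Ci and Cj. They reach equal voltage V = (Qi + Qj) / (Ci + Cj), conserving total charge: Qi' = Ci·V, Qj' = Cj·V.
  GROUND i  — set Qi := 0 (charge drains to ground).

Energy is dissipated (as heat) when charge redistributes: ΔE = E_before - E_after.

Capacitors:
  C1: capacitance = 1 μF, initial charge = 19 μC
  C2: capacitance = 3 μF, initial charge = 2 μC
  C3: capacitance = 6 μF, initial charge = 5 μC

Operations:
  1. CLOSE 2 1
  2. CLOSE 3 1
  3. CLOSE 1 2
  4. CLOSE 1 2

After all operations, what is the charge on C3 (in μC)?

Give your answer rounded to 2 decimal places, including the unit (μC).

Answer: 8.79 μC

Derivation:
Initial: C1(1μF, Q=19μC, V=19.00V), C2(3μF, Q=2μC, V=0.67V), C3(6μF, Q=5μC, V=0.83V)
Op 1: CLOSE 2-1: Q_total=21.00, C_total=4.00, V=5.25; Q2=15.75, Q1=5.25; dissipated=126.042
Op 2: CLOSE 3-1: Q_total=10.25, C_total=7.00, V=1.46; Q3=8.79, Q1=1.46; dissipated=8.360
Op 3: CLOSE 1-2: Q_total=17.21, C_total=4.00, V=4.30; Q1=4.30, Q2=12.91; dissipated=5.374
Op 4: CLOSE 1-2: Q_total=17.21, C_total=4.00, V=4.30; Q1=4.30, Q2=12.91; dissipated=0.000
Final charges: Q1=4.30, Q2=12.91, Q3=8.79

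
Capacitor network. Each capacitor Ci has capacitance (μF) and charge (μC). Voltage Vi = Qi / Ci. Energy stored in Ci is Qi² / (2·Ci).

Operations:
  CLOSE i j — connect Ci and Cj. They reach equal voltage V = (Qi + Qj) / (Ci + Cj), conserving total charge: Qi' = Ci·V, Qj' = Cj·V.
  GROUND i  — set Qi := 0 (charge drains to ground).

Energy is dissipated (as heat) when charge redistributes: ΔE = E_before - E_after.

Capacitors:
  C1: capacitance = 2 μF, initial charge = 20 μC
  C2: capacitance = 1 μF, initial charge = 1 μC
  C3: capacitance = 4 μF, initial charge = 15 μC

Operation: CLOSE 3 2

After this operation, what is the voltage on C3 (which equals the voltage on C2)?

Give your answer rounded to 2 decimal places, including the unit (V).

Initial: C1(2μF, Q=20μC, V=10.00V), C2(1μF, Q=1μC, V=1.00V), C3(4μF, Q=15μC, V=3.75V)
Op 1: CLOSE 3-2: Q_total=16.00, C_total=5.00, V=3.20; Q3=12.80, Q2=3.20; dissipated=3.025

Answer: 3.20 V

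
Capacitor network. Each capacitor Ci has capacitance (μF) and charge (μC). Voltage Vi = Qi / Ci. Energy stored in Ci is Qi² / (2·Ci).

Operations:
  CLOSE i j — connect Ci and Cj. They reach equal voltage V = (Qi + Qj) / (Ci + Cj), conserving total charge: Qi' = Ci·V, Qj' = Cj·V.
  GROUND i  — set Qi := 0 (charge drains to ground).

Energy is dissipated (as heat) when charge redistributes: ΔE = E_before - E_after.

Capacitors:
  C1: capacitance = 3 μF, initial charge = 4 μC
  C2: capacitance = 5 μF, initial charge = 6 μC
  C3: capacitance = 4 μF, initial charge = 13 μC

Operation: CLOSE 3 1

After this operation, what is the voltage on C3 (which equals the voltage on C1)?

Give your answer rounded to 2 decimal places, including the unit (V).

Initial: C1(3μF, Q=4μC, V=1.33V), C2(5μF, Q=6μC, V=1.20V), C3(4μF, Q=13μC, V=3.25V)
Op 1: CLOSE 3-1: Q_total=17.00, C_total=7.00, V=2.43; Q3=9.71, Q1=7.29; dissipated=3.149

Answer: 2.43 V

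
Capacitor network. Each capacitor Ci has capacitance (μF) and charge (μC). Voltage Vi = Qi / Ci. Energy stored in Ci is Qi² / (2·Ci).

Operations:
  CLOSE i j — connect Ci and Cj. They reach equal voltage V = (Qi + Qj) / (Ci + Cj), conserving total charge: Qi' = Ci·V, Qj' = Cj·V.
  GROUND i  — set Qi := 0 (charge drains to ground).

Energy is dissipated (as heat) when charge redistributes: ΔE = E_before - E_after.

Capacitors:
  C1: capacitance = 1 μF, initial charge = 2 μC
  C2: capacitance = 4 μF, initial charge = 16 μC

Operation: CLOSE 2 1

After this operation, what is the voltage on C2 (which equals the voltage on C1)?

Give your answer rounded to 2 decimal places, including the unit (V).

Initial: C1(1μF, Q=2μC, V=2.00V), C2(4μF, Q=16μC, V=4.00V)
Op 1: CLOSE 2-1: Q_total=18.00, C_total=5.00, V=3.60; Q2=14.40, Q1=3.60; dissipated=1.600

Answer: 3.60 V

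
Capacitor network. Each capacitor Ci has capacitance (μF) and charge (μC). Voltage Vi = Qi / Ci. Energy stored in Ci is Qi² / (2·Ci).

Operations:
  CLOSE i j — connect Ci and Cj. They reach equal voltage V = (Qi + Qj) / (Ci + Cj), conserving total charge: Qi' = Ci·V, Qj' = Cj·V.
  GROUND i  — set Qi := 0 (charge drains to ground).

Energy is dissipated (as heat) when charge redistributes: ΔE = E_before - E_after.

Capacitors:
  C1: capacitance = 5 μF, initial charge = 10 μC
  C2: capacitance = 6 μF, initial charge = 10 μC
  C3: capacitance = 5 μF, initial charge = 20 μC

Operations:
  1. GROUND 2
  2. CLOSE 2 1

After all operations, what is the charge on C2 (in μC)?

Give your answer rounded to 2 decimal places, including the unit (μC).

Answer: 5.45 μC

Derivation:
Initial: C1(5μF, Q=10μC, V=2.00V), C2(6μF, Q=10μC, V=1.67V), C3(5μF, Q=20μC, V=4.00V)
Op 1: GROUND 2: Q2=0; energy lost=8.333
Op 2: CLOSE 2-1: Q_total=10.00, C_total=11.00, V=0.91; Q2=5.45, Q1=4.55; dissipated=5.455
Final charges: Q1=4.55, Q2=5.45, Q3=20.00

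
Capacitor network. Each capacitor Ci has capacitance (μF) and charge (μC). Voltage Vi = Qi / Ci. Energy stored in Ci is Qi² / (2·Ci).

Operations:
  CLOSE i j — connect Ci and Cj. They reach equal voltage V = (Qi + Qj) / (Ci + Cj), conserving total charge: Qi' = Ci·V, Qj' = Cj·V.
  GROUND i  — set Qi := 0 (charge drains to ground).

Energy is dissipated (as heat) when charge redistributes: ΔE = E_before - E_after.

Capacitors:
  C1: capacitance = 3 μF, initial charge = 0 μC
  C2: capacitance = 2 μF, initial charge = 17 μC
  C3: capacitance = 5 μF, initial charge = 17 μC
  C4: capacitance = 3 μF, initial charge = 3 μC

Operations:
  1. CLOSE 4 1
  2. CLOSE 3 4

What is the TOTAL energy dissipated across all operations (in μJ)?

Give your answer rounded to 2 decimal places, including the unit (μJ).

Initial: C1(3μF, Q=0μC, V=0.00V), C2(2μF, Q=17μC, V=8.50V), C3(5μF, Q=17μC, V=3.40V), C4(3μF, Q=3μC, V=1.00V)
Op 1: CLOSE 4-1: Q_total=3.00, C_total=6.00, V=0.50; Q4=1.50, Q1=1.50; dissipated=0.750
Op 2: CLOSE 3-4: Q_total=18.50, C_total=8.00, V=2.31; Q3=11.56, Q4=6.94; dissipated=7.884
Total dissipated: 8.634 μJ

Answer: 8.63 μJ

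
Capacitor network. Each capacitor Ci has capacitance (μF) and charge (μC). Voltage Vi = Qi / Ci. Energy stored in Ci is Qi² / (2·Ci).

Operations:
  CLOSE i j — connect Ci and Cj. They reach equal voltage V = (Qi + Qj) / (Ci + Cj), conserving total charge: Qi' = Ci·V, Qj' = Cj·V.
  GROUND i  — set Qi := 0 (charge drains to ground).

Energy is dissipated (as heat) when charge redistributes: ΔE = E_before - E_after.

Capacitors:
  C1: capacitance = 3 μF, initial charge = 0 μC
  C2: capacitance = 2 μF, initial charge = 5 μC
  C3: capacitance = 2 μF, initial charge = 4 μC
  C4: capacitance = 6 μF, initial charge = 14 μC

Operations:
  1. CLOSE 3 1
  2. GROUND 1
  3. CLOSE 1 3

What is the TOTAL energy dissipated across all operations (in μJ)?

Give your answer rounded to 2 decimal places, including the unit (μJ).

Answer: 3.74 μJ

Derivation:
Initial: C1(3μF, Q=0μC, V=0.00V), C2(2μF, Q=5μC, V=2.50V), C3(2μF, Q=4μC, V=2.00V), C4(6μF, Q=14μC, V=2.33V)
Op 1: CLOSE 3-1: Q_total=4.00, C_total=5.00, V=0.80; Q3=1.60, Q1=2.40; dissipated=2.400
Op 2: GROUND 1: Q1=0; energy lost=0.960
Op 3: CLOSE 1-3: Q_total=1.60, C_total=5.00, V=0.32; Q1=0.96, Q3=0.64; dissipated=0.384
Total dissipated: 3.744 μJ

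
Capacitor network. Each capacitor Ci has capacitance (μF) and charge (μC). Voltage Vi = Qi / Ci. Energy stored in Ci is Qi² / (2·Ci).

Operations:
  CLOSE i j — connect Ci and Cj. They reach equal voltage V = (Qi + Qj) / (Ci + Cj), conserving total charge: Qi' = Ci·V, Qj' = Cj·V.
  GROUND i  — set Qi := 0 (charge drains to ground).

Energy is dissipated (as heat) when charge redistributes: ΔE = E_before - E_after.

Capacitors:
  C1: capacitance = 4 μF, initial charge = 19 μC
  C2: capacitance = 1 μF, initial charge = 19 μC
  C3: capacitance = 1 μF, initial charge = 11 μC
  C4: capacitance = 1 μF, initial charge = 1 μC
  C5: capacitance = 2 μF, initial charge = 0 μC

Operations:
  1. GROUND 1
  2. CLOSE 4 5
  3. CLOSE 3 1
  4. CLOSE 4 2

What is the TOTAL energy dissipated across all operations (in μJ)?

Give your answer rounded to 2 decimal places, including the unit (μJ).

Answer: 180.97 μJ

Derivation:
Initial: C1(4μF, Q=19μC, V=4.75V), C2(1μF, Q=19μC, V=19.00V), C3(1μF, Q=11μC, V=11.00V), C4(1μF, Q=1μC, V=1.00V), C5(2μF, Q=0μC, V=0.00V)
Op 1: GROUND 1: Q1=0; energy lost=45.125
Op 2: CLOSE 4-5: Q_total=1.00, C_total=3.00, V=0.33; Q4=0.33, Q5=0.67; dissipated=0.333
Op 3: CLOSE 3-1: Q_total=11.00, C_total=5.00, V=2.20; Q3=2.20, Q1=8.80; dissipated=48.400
Op 4: CLOSE 4-2: Q_total=19.33, C_total=2.00, V=9.67; Q4=9.67, Q2=9.67; dissipated=87.111
Total dissipated: 180.969 μJ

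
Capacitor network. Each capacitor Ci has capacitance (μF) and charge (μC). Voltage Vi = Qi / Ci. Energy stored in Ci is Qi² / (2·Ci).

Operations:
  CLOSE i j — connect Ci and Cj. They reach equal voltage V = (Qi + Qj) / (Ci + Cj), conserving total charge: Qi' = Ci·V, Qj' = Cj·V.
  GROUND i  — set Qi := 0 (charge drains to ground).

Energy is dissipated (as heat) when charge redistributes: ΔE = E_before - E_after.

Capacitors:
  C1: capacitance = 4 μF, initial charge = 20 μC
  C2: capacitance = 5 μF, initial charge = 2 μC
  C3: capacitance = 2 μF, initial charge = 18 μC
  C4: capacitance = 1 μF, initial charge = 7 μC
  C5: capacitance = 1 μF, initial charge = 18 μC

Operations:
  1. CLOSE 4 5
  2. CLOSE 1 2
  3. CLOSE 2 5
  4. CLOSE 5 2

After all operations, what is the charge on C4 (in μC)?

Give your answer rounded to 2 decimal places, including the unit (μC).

Answer: 12.50 μC

Derivation:
Initial: C1(4μF, Q=20μC, V=5.00V), C2(5μF, Q=2μC, V=0.40V), C3(2μF, Q=18μC, V=9.00V), C4(1μF, Q=7μC, V=7.00V), C5(1μF, Q=18μC, V=18.00V)
Op 1: CLOSE 4-5: Q_total=25.00, C_total=2.00, V=12.50; Q4=12.50, Q5=12.50; dissipated=30.250
Op 2: CLOSE 1-2: Q_total=22.00, C_total=9.00, V=2.44; Q1=9.78, Q2=12.22; dissipated=23.511
Op 3: CLOSE 2-5: Q_total=24.72, C_total=6.00, V=4.12; Q2=20.60, Q5=4.12; dissipated=42.131
Op 4: CLOSE 5-2: Q_total=24.72, C_total=6.00, V=4.12; Q5=4.12, Q2=20.60; dissipated=0.000
Final charges: Q1=9.78, Q2=20.60, Q3=18.00, Q4=12.50, Q5=4.12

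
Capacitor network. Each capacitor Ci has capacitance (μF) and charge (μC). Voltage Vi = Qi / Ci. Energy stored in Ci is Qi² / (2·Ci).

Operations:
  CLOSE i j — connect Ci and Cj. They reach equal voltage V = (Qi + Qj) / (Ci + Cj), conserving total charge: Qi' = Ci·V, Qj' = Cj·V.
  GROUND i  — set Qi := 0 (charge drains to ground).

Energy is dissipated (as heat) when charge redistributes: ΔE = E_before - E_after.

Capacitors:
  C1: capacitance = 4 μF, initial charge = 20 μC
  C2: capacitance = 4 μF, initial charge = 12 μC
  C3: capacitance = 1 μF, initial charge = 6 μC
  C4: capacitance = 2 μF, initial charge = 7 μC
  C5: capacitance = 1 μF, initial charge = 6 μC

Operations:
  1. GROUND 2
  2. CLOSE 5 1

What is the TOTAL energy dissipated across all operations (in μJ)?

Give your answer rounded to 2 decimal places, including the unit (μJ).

Initial: C1(4μF, Q=20μC, V=5.00V), C2(4μF, Q=12μC, V=3.00V), C3(1μF, Q=6μC, V=6.00V), C4(2μF, Q=7μC, V=3.50V), C5(1μF, Q=6μC, V=6.00V)
Op 1: GROUND 2: Q2=0; energy lost=18.000
Op 2: CLOSE 5-1: Q_total=26.00, C_total=5.00, V=5.20; Q5=5.20, Q1=20.80; dissipated=0.400
Total dissipated: 18.400 μJ

Answer: 18.40 μJ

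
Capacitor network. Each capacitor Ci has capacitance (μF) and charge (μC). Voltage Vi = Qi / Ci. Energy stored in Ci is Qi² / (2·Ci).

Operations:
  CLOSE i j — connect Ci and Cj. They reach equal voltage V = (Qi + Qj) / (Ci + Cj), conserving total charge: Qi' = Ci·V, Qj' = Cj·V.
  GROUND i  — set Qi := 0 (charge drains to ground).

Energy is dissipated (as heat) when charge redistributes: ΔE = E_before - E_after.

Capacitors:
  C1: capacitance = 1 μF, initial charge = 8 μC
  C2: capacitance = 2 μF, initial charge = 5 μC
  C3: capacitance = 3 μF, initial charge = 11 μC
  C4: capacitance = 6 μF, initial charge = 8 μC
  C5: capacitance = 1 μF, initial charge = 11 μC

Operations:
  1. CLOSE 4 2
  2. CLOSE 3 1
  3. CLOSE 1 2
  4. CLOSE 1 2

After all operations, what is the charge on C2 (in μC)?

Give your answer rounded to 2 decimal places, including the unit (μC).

Answer: 5.33 μC

Derivation:
Initial: C1(1μF, Q=8μC, V=8.00V), C2(2μF, Q=5μC, V=2.50V), C3(3μF, Q=11μC, V=3.67V), C4(6μF, Q=8μC, V=1.33V), C5(1μF, Q=11μC, V=11.00V)
Op 1: CLOSE 4-2: Q_total=13.00, C_total=8.00, V=1.62; Q4=9.75, Q2=3.25; dissipated=1.021
Op 2: CLOSE 3-1: Q_total=19.00, C_total=4.00, V=4.75; Q3=14.25, Q1=4.75; dissipated=7.042
Op 3: CLOSE 1-2: Q_total=8.00, C_total=3.00, V=2.67; Q1=2.67, Q2=5.33; dissipated=3.255
Op 4: CLOSE 1-2: Q_total=8.00, C_total=3.00, V=2.67; Q1=2.67, Q2=5.33; dissipated=0.000
Final charges: Q1=2.67, Q2=5.33, Q3=14.25, Q4=9.75, Q5=11.00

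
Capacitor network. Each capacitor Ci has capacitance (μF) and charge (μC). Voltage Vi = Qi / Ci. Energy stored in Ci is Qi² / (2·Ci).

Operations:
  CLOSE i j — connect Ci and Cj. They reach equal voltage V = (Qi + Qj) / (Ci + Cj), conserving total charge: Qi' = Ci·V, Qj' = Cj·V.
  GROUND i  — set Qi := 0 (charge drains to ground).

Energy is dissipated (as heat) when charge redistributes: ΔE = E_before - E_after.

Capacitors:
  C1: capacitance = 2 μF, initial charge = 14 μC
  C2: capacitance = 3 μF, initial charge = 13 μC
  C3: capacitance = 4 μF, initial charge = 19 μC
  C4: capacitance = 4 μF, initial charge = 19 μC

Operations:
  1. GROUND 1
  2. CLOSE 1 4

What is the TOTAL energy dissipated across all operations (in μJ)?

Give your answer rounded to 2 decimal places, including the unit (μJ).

Answer: 64.04 μJ

Derivation:
Initial: C1(2μF, Q=14μC, V=7.00V), C2(3μF, Q=13μC, V=4.33V), C3(4μF, Q=19μC, V=4.75V), C4(4μF, Q=19μC, V=4.75V)
Op 1: GROUND 1: Q1=0; energy lost=49.000
Op 2: CLOSE 1-4: Q_total=19.00, C_total=6.00, V=3.17; Q1=6.33, Q4=12.67; dissipated=15.042
Total dissipated: 64.042 μJ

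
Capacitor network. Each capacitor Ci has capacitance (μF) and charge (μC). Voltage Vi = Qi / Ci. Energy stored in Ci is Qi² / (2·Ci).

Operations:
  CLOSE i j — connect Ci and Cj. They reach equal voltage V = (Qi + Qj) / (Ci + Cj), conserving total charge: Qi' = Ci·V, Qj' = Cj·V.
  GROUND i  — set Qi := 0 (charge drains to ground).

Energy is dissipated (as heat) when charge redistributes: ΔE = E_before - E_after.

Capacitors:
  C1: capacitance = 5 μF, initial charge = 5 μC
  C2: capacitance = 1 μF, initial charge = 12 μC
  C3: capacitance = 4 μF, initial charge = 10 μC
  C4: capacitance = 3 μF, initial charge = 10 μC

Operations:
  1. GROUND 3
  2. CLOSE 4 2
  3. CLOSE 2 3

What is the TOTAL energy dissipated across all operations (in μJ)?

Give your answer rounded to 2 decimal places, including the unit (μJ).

Initial: C1(5μF, Q=5μC, V=1.00V), C2(1μF, Q=12μC, V=12.00V), C3(4μF, Q=10μC, V=2.50V), C4(3μF, Q=10μC, V=3.33V)
Op 1: GROUND 3: Q3=0; energy lost=12.500
Op 2: CLOSE 4-2: Q_total=22.00, C_total=4.00, V=5.50; Q4=16.50, Q2=5.50; dissipated=28.167
Op 3: CLOSE 2-3: Q_total=5.50, C_total=5.00, V=1.10; Q2=1.10, Q3=4.40; dissipated=12.100
Total dissipated: 52.767 μJ

Answer: 52.77 μJ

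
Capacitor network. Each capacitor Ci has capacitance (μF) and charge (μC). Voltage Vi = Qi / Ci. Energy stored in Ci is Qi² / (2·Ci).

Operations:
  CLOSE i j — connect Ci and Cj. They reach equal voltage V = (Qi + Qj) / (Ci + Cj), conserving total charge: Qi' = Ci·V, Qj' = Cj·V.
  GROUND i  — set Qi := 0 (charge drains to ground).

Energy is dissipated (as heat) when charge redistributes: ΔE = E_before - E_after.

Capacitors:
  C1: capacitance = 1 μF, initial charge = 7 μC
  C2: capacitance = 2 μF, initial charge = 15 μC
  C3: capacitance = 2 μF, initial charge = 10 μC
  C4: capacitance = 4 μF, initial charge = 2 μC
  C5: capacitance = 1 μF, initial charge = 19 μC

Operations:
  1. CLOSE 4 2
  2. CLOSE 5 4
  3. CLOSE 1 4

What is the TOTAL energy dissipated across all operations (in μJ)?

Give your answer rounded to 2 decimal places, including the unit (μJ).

Initial: C1(1μF, Q=7μC, V=7.00V), C2(2μF, Q=15μC, V=7.50V), C3(2μF, Q=10μC, V=5.00V), C4(4μF, Q=2μC, V=0.50V), C5(1μF, Q=19μC, V=19.00V)
Op 1: CLOSE 4-2: Q_total=17.00, C_total=6.00, V=2.83; Q4=11.33, Q2=5.67; dissipated=32.667
Op 2: CLOSE 5-4: Q_total=30.33, C_total=5.00, V=6.07; Q5=6.07, Q4=24.27; dissipated=104.544
Op 3: CLOSE 1-4: Q_total=31.27, C_total=5.00, V=6.25; Q1=6.25, Q4=25.01; dissipated=0.348
Total dissipated: 137.560 μJ

Answer: 137.56 μJ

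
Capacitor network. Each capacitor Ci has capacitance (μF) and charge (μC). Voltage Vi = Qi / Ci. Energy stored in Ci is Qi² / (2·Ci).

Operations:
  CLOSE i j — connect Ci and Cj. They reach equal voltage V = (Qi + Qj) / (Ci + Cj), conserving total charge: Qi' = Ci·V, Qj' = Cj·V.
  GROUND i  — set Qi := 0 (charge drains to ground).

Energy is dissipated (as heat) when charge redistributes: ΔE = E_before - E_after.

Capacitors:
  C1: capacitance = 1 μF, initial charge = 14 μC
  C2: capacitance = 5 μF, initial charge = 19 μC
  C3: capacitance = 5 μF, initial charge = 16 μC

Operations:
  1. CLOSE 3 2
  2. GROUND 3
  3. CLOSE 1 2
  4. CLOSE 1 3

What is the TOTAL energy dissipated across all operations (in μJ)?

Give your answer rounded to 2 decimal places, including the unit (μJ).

Answer: 88.50 μJ

Derivation:
Initial: C1(1μF, Q=14μC, V=14.00V), C2(5μF, Q=19μC, V=3.80V), C3(5μF, Q=16μC, V=3.20V)
Op 1: CLOSE 3-2: Q_total=35.00, C_total=10.00, V=3.50; Q3=17.50, Q2=17.50; dissipated=0.450
Op 2: GROUND 3: Q3=0; energy lost=30.625
Op 3: CLOSE 1-2: Q_total=31.50, C_total=6.00, V=5.25; Q1=5.25, Q2=26.25; dissipated=45.938
Op 4: CLOSE 1-3: Q_total=5.25, C_total=6.00, V=0.88; Q1=0.88, Q3=4.38; dissipated=11.484
Total dissipated: 88.497 μJ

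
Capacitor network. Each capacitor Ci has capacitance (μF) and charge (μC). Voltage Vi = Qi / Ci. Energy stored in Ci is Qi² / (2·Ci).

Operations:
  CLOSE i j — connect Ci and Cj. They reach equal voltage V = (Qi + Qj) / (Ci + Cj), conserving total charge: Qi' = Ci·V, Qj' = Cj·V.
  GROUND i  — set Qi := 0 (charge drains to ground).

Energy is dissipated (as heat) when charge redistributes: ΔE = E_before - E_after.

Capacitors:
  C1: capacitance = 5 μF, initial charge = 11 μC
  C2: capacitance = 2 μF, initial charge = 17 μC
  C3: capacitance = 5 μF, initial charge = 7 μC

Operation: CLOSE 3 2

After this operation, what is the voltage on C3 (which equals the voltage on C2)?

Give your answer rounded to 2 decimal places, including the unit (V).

Answer: 3.43 V

Derivation:
Initial: C1(5μF, Q=11μC, V=2.20V), C2(2μF, Q=17μC, V=8.50V), C3(5μF, Q=7μC, V=1.40V)
Op 1: CLOSE 3-2: Q_total=24.00, C_total=7.00, V=3.43; Q3=17.14, Q2=6.86; dissipated=36.007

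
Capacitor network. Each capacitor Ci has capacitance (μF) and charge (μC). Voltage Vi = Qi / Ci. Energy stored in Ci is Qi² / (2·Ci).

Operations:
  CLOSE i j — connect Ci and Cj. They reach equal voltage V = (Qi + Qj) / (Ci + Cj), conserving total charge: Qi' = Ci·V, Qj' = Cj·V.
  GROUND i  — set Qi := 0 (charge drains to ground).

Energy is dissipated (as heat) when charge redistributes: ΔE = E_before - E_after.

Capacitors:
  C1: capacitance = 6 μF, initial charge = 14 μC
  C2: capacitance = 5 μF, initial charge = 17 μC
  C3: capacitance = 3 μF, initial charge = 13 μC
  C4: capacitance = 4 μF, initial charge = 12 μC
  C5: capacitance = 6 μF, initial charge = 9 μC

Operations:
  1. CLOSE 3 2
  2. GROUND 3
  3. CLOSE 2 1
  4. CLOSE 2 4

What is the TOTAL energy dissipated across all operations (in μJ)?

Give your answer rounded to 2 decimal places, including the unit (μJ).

Answer: 24.65 μJ

Derivation:
Initial: C1(6μF, Q=14μC, V=2.33V), C2(5μF, Q=17μC, V=3.40V), C3(3μF, Q=13μC, V=4.33V), C4(4μF, Q=12μC, V=3.00V), C5(6μF, Q=9μC, V=1.50V)
Op 1: CLOSE 3-2: Q_total=30.00, C_total=8.00, V=3.75; Q3=11.25, Q2=18.75; dissipated=0.817
Op 2: GROUND 3: Q3=0; energy lost=21.094
Op 3: CLOSE 2-1: Q_total=32.75, C_total=11.00, V=2.98; Q2=14.89, Q1=17.86; dissipated=2.737
Op 4: CLOSE 2-4: Q_total=26.89, C_total=9.00, V=2.99; Q2=14.94, Q4=11.95; dissipated=0.001
Total dissipated: 24.648 μJ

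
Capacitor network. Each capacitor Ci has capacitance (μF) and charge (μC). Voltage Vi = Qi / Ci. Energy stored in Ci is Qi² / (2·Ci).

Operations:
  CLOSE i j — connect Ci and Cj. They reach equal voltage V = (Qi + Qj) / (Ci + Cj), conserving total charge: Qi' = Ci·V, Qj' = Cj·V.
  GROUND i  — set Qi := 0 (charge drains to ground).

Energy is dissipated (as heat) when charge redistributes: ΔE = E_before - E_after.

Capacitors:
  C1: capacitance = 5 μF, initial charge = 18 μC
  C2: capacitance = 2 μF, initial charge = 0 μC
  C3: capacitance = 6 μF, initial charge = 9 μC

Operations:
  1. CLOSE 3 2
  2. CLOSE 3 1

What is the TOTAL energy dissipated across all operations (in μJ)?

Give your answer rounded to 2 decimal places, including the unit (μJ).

Answer: 10.04 μJ

Derivation:
Initial: C1(5μF, Q=18μC, V=3.60V), C2(2μF, Q=0μC, V=0.00V), C3(6μF, Q=9μC, V=1.50V)
Op 1: CLOSE 3-2: Q_total=9.00, C_total=8.00, V=1.12; Q3=6.75, Q2=2.25; dissipated=1.688
Op 2: CLOSE 3-1: Q_total=24.75, C_total=11.00, V=2.25; Q3=13.50, Q1=11.25; dissipated=8.353
Total dissipated: 10.041 μJ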